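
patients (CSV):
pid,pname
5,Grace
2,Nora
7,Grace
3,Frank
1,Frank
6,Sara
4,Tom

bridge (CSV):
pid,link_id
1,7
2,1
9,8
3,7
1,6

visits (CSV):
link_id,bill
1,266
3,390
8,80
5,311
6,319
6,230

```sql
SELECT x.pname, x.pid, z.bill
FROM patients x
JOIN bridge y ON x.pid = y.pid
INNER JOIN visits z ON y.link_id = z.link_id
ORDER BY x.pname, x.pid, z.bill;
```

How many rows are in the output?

Evaluate left to right. First `patients x INNER JOIN bridge y` on pid: 4 row(s).
Then INNER JOIN `visits z` on link_id: keep only rows whose y.link_id appears in z.
Result: 3 row(s).

3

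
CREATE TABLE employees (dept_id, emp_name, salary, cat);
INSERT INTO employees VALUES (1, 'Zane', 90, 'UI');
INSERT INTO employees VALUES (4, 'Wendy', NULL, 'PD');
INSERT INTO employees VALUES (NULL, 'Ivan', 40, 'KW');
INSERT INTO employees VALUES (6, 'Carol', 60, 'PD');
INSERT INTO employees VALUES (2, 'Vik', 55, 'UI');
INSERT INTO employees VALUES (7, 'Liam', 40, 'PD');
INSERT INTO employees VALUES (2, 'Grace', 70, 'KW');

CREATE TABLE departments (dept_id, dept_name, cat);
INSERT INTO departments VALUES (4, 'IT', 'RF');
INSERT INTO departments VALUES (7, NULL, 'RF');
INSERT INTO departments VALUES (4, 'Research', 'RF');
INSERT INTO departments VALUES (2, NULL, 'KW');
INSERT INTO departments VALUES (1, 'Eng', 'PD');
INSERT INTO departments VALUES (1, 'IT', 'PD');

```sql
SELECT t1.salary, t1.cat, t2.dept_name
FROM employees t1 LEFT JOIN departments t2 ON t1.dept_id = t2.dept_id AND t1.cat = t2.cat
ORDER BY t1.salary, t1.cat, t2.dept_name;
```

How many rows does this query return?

7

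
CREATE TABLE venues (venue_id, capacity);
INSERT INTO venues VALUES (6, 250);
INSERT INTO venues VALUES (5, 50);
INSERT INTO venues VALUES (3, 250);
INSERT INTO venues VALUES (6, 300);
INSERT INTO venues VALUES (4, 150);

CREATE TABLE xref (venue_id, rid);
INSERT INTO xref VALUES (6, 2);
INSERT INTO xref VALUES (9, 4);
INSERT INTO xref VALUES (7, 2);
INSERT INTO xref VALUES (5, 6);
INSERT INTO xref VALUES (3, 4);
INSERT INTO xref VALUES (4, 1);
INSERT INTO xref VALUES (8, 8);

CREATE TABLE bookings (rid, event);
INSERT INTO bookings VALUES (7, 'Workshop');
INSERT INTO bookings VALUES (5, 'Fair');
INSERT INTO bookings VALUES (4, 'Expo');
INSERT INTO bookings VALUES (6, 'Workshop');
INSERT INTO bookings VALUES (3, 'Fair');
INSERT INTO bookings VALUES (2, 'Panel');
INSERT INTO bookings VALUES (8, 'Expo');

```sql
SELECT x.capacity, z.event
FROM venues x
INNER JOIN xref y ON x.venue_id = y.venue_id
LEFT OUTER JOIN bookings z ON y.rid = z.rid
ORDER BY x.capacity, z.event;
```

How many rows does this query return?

Step 1 — x INNER JOIN y on venue_id → 5 row(s).
Then LEFT JOIN `bookings z` on rid: each of those 5 rows is kept; rows whose y.rid has no match in z get NULL for z's columns.
Result: 5 row(s).

5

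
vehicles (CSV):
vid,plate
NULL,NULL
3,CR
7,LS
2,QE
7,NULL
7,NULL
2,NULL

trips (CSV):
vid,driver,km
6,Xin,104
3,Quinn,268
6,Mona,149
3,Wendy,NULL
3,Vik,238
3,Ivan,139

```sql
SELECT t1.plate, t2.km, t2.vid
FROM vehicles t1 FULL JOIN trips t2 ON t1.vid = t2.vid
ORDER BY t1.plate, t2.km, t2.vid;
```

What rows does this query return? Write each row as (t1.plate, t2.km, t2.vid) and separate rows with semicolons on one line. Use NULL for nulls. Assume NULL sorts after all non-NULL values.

FULL OUTER JOIN keeps every row from both sides; unmatched rows get NULL for the other side's columns.
Matching on t1.vid = t2.vid. A NULL in a compared column never satisfies the condition.
Matched pairs: 4; unmatched t1 rows kept: 6; unmatched t2 rows kept: 2.

(CR, 139, 3); (CR, 238, 3); (CR, 268, 3); (CR, NULL, 3); (LS, NULL, NULL); (QE, NULL, NULL); (NULL, 104, 6); (NULL, 149, 6); (NULL, NULL, NULL); (NULL, NULL, NULL); (NULL, NULL, NULL); (NULL, NULL, NULL)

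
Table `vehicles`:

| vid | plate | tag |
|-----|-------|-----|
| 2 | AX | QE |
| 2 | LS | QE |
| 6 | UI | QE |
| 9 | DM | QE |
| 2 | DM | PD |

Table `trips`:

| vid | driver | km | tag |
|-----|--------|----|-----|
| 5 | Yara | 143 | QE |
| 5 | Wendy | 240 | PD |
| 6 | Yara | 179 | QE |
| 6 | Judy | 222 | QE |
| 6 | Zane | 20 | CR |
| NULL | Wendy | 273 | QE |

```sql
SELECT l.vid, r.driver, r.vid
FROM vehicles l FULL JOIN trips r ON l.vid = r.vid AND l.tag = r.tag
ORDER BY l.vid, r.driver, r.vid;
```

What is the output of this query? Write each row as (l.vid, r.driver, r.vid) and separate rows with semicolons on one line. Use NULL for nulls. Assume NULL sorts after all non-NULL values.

(2, NULL, NULL); (2, NULL, NULL); (2, NULL, NULL); (6, Judy, 6); (6, Yara, 6); (9, NULL, NULL); (NULL, Wendy, 5); (NULL, Wendy, NULL); (NULL, Yara, 5); (NULL, Zane, 6)

FULL OUTER JOIN keeps every row from both sides; unmatched rows get NULL for the other side's columns.
Matching on l.vid = r.vid AND l.tag = r.tag. A NULL in a compared column never satisfies the condition.
- l row (vid=2, tag=QE): no match → kept, r columns NULL.
- l row (vid=2, tag=QE): no match → kept, r columns NULL.
- l row (vid=6, tag=QE): matches 2 r row(s) → 2 output row(s).
- l row (vid=9, tag=QE): no match → kept, r columns NULL.
- l row (vid=2, tag=PD): no match → kept, r columns NULL.
- 4 row(s) from r found no l partner → padded with NULL.
After projecting and ordering:
l.vid | r.driver | r.vid
2 | NULL | NULL
2 | NULL | NULL
2 | NULL | NULL
6 | Judy | 6
6 | Yara | 6
9 | NULL | NULL
NULL | Wendy | 5
NULL | Wendy | NULL
NULL | Yara | 5
NULL | Zane | 6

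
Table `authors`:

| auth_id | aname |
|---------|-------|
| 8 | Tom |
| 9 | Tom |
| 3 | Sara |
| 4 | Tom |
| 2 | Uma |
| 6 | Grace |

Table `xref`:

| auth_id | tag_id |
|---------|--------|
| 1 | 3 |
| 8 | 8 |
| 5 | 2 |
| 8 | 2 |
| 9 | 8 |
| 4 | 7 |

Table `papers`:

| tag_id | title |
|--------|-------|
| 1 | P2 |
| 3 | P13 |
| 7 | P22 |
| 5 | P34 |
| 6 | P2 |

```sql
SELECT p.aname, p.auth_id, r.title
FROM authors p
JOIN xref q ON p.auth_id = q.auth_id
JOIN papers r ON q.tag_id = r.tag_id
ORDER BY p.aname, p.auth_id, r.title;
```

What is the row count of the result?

Evaluate left to right. First `authors p INNER JOIN xref q` on auth_id: 4 row(s).
Then INNER JOIN `papers r` on tag_id: keep only rows whose q.tag_id appears in r.
Result: 1 row(s).

1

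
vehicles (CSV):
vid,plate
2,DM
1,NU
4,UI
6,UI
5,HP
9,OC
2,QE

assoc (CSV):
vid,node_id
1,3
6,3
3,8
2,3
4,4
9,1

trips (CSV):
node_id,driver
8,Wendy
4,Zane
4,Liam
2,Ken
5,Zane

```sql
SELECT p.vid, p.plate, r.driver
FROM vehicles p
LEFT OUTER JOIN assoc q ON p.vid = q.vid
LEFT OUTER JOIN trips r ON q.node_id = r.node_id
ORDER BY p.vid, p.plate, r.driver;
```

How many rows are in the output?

Evaluate left to right. First `vehicles p LEFT JOIN assoc q` on vid: 7 row(s).
Then LEFT JOIN `trips r` on node_id: each of those 7 rows is kept; rows whose q.node_id has no match in r get NULL for r's columns.
Result: 8 row(s).

8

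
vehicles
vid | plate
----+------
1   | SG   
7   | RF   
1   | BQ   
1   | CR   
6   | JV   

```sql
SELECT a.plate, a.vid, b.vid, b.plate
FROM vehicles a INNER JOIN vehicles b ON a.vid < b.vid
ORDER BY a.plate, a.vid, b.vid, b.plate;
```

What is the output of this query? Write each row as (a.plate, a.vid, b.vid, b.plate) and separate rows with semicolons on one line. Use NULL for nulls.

INNER JOIN keeps only pairs where the ON condition holds.
Matching on a.vid < b.vid.
- a row (vid=1): matches 2 b row(s) → 2 output row(s).
- a row (vid=7): no match → dropped.
- a row (vid=1): matches 2 b row(s) → 2 output row(s).
- a row (vid=1): matches 2 b row(s) → 2 output row(s).
- a row (vid=6): matches 1 b row(s) → 1 output row(s).
After projecting and ordering:
a.plate | a.vid | b.vid | b.plate
BQ | 1 | 6 | JV
BQ | 1 | 7 | RF
CR | 1 | 6 | JV
CR | 1 | 7 | RF
JV | 6 | 7 | RF
SG | 1 | 6 | JV
SG | 1 | 7 | RF

(BQ, 1, 6, JV); (BQ, 1, 7, RF); (CR, 1, 6, JV); (CR, 1, 7, RF); (JV, 6, 7, RF); (SG, 1, 6, JV); (SG, 1, 7, RF)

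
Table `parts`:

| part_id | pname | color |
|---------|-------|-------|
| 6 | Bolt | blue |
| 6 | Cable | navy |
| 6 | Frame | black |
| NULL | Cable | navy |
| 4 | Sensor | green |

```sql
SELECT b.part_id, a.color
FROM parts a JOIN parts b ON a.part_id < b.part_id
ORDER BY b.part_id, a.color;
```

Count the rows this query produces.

3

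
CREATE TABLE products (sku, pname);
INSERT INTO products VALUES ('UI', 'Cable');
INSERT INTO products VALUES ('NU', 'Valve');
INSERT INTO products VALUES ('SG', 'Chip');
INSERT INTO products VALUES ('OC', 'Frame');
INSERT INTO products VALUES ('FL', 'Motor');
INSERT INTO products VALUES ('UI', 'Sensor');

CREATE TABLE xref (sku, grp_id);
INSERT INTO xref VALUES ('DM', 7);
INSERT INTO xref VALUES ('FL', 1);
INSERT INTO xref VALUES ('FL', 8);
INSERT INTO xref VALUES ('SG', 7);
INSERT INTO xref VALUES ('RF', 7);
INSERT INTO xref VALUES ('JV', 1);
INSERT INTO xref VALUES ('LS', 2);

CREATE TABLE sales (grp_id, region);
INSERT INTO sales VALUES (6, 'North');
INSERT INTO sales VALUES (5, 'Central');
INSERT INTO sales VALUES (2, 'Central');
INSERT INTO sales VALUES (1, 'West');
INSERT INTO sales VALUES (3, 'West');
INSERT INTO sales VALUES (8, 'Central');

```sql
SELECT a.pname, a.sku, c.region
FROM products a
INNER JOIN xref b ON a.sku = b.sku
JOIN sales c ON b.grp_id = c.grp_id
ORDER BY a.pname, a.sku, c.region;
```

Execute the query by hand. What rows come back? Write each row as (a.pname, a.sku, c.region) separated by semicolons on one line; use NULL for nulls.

(Motor, FL, Central); (Motor, FL, West)

Joins associate left-to-right: products INNER JOIN xref on sku gives 3 intermediate row(s).
Then INNER JOIN `sales c` on grp_id: keep only rows whose b.grp_id appears in c.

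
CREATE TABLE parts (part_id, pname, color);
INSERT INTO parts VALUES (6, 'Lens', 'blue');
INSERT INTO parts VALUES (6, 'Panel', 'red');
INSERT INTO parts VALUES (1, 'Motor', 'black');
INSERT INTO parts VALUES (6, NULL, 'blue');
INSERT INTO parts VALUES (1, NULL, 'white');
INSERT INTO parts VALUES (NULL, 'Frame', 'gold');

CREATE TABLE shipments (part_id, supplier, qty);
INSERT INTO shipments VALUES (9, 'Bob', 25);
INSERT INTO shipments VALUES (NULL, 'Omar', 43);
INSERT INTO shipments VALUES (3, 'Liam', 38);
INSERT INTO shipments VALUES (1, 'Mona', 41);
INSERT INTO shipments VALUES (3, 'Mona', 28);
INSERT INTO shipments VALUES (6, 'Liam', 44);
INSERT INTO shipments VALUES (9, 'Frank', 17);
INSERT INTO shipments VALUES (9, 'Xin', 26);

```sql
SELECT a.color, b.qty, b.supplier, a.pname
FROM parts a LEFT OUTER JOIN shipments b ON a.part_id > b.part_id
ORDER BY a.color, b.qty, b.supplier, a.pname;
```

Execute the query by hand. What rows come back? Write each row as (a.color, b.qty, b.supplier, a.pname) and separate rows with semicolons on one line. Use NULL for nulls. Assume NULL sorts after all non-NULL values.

LEFT JOIN keeps every row from `parts`; unmatched rows get NULL for `shipments`'s columns.
Matching on a.part_id > b.part_id. A NULL in a compared column never satisfies the condition.
- a[0] part_id=6 → 3 match(es) in b → 3 row(s).
- a[1] part_id=6 → 3 match(es) in b → 3 row(s).
- a[2] part_id=1 → no match; kept with NULLs on the b side.
- a[3] part_id=6 → 3 match(es) in b → 3 row(s).
- a[4] part_id=1 → no match; kept with NULLs on the b side.
- a[5] part_id=NULL → no match; kept with NULLs on the b side.

(black, NULL, NULL, Motor); (blue, 28, Mona, Lens); (blue, 28, Mona, NULL); (blue, 38, Liam, Lens); (blue, 38, Liam, NULL); (blue, 41, Mona, Lens); (blue, 41, Mona, NULL); (gold, NULL, NULL, Frame); (red, 28, Mona, Panel); (red, 38, Liam, Panel); (red, 41, Mona, Panel); (white, NULL, NULL, NULL)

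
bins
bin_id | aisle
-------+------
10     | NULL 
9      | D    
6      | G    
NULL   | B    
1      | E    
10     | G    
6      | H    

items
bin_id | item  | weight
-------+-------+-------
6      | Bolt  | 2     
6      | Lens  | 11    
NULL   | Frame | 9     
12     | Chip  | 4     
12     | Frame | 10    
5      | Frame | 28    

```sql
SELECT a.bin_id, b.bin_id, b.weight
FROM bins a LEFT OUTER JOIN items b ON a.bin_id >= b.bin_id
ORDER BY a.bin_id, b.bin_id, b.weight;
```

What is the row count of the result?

17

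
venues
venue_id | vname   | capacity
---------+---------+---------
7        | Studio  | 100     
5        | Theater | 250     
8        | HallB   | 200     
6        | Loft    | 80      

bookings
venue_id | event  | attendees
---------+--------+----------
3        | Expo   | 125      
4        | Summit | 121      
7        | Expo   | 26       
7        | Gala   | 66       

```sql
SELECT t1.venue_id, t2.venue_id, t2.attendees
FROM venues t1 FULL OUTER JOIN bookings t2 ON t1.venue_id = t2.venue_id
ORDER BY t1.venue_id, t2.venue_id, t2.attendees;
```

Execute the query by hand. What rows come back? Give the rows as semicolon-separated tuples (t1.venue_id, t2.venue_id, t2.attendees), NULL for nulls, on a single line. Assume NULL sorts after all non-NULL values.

(5, NULL, NULL); (6, NULL, NULL); (7, 7, 26); (7, 7, 66); (8, NULL, NULL); (NULL, 3, 125); (NULL, 4, 121)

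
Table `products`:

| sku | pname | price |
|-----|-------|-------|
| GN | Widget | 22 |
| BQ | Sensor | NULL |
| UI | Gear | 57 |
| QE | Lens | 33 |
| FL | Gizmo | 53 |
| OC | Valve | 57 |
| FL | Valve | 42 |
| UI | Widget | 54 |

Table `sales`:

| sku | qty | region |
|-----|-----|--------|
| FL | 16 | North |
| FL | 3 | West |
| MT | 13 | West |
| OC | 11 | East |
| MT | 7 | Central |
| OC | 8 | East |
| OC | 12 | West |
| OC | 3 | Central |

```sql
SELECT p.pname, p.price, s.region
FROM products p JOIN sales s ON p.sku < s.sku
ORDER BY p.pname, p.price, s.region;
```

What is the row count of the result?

INNER JOIN keeps only pairs where the ON condition holds.
Matching on p.sku < s.sku.
Matched pairs: 26.
Total: 26 rows.

26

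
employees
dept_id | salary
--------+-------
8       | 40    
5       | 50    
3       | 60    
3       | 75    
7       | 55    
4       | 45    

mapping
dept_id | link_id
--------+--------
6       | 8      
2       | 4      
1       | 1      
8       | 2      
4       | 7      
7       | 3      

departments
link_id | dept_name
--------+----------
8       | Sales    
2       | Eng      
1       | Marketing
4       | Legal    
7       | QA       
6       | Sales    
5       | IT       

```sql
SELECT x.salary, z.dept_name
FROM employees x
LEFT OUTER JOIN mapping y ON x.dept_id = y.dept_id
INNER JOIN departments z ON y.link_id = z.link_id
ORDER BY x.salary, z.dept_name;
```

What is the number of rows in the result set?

Step 1 — x LEFT JOIN y on dept_id → 6 row(s).
Then INNER JOIN `departments z` on link_id: keep only rows whose y.link_id appears in z.
Result: 2 row(s).

2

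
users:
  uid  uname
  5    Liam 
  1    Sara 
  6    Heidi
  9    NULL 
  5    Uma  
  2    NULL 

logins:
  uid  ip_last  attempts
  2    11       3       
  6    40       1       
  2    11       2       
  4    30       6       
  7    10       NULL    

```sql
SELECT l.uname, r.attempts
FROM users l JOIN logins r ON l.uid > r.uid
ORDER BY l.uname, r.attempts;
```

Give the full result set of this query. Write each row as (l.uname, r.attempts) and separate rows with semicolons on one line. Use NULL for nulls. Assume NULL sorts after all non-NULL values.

(Heidi, 2); (Heidi, 3); (Heidi, 6); (Liam, 2); (Liam, 3); (Liam, 6); (Uma, 2); (Uma, 3); (Uma, 6); (NULL, 1); (NULL, 2); (NULL, 3); (NULL, 6); (NULL, NULL)

INNER JOIN keeps only pairs where the ON condition holds.
Matching on l.uid > r.uid.
- l[0] uid=5 → 3 match(es) in r → 3 row(s).
- l[1] uid=1 → no match; dropped.
- l[2] uid=6 → 3 match(es) in r → 3 row(s).
- l[3] uid=9 → 5 match(es) in r → 5 row(s).
- l[4] uid=5 → 3 match(es) in r → 3 row(s).
- l[5] uid=2 → no match; dropped.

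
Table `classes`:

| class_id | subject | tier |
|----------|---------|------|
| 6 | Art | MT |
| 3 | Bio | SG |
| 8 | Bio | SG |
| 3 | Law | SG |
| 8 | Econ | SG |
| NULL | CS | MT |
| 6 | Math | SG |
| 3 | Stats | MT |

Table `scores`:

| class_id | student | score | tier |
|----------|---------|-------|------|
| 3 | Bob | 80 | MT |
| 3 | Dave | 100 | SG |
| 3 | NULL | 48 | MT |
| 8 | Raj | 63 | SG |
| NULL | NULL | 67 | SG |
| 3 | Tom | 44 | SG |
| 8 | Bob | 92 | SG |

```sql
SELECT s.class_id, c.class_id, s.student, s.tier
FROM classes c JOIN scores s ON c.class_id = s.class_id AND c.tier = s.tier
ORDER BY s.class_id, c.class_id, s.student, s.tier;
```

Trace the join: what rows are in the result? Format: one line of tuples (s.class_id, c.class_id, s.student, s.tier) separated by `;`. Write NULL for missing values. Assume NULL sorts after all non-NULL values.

(3, 3, Bob, MT); (3, 3, Dave, SG); (3, 3, Dave, SG); (3, 3, Tom, SG); (3, 3, Tom, SG); (3, 3, NULL, MT); (8, 8, Bob, SG); (8, 8, Bob, SG); (8, 8, Raj, SG); (8, 8, Raj, SG)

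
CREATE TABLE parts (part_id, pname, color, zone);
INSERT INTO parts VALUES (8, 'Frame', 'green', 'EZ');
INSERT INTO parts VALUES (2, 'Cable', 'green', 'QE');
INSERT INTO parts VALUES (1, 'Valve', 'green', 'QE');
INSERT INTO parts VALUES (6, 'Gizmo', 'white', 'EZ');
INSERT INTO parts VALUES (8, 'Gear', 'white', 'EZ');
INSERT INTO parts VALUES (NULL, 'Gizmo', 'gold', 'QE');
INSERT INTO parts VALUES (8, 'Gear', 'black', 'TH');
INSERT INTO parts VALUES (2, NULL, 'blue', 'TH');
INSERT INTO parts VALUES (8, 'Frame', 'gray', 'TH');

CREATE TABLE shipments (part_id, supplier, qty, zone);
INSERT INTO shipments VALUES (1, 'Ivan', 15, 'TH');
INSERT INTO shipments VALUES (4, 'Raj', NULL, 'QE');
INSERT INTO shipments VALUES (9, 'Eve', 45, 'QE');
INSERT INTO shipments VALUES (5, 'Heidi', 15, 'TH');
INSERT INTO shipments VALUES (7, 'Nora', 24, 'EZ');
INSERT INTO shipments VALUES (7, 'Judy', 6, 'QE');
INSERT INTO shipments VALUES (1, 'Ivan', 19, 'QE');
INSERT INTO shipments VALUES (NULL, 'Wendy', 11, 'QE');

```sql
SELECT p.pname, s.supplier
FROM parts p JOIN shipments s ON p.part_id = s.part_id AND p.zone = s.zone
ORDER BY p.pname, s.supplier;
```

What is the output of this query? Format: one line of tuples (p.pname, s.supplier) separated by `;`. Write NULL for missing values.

(Valve, Ivan)

INNER JOIN keeps only pairs where the ON condition holds.
Matching on p.part_id = s.part_id AND p.zone = s.zone. A NULL in a compared column never satisfies the condition.
- p row (part_id=8, zone=EZ): no match → dropped.
- p row (part_id=2, zone=QE): no match → dropped.
- p row (part_id=1, zone=QE): matches 1 s row(s) → 1 output row(s).
- p row (part_id=6, zone=EZ): no match → dropped.
- p row (part_id=8, zone=EZ): no match → dropped.
- p row (part_id=NULL, zone=QE): no match → dropped.
- p row (part_id=8, zone=TH): no match → dropped.
- p row (part_id=2, zone=TH): no match → dropped.
- p row (part_id=8, zone=TH): no match → dropped.
After projecting and ordering:
p.pname | s.supplier
Valve | Ivan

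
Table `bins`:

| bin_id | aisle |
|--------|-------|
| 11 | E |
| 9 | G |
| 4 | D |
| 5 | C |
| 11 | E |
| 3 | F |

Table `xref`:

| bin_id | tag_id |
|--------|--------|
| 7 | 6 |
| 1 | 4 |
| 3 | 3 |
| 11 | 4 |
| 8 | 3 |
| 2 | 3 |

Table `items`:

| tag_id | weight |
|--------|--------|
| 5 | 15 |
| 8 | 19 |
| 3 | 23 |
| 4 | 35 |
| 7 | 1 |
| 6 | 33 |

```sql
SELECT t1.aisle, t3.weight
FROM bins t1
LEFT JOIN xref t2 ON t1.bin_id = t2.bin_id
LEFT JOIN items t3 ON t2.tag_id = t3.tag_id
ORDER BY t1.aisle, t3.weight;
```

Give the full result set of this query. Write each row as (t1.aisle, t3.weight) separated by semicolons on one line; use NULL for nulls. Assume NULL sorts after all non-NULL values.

Evaluate left to right. First `bins t1 LEFT JOIN xref t2` on bin_id: 6 row(s).
Then LEFT JOIN `items t3` on tag_id: each of those 6 rows is kept; rows whose t2.tag_id has no match in t3 get NULL for t3's columns.

(C, NULL); (D, NULL); (E, 35); (E, 35); (F, 23); (G, NULL)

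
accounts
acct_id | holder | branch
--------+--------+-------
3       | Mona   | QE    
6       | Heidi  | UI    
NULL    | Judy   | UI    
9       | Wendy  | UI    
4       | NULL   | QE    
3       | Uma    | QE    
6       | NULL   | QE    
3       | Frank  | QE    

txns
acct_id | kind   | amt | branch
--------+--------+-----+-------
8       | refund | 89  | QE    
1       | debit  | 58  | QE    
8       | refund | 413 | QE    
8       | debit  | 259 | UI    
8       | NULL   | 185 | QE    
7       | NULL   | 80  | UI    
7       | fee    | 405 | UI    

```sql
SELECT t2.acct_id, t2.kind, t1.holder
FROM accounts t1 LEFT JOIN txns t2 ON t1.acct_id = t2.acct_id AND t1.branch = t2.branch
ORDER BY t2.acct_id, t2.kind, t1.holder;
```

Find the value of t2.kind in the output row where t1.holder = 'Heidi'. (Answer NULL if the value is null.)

NULL

LEFT JOIN keeps every row from `accounts`; unmatched rows get NULL for `txns`'s columns.
Matching on t1.acct_id = t2.acct_id AND t1.branch = t2.branch. A NULL in a compared column never satisfies the condition.
Matched pairs: 0; unmatched t1 rows kept: 8.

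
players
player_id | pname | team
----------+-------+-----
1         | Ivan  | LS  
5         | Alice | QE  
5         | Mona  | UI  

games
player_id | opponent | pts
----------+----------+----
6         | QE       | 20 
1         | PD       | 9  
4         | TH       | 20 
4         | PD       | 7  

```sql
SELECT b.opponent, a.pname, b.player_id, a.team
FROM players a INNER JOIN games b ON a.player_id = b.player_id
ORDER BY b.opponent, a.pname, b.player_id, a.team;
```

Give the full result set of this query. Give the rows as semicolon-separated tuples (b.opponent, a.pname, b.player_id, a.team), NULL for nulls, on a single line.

(PD, Ivan, 1, LS)

INNER JOIN keeps only pairs where the ON condition holds.
Matching on a.player_id = b.player_id.
Matched pairs: 1.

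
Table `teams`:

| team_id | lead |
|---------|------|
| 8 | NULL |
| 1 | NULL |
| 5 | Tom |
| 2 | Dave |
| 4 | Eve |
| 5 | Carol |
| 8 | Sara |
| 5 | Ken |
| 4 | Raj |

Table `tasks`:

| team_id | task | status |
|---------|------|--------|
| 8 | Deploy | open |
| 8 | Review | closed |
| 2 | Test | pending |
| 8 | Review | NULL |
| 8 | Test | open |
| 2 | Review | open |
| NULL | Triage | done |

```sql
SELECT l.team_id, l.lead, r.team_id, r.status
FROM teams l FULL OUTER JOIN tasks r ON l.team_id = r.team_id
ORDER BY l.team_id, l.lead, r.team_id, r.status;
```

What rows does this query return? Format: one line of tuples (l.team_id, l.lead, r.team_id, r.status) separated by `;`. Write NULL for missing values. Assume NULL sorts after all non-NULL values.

(1, NULL, NULL, NULL); (2, Dave, 2, open); (2, Dave, 2, pending); (4, Eve, NULL, NULL); (4, Raj, NULL, NULL); (5, Carol, NULL, NULL); (5, Ken, NULL, NULL); (5, Tom, NULL, NULL); (8, Sara, 8, closed); (8, Sara, 8, open); (8, Sara, 8, open); (8, Sara, 8, NULL); (8, NULL, 8, closed); (8, NULL, 8, open); (8, NULL, 8, open); (8, NULL, 8, NULL); (NULL, NULL, NULL, done)

FULL OUTER JOIN keeps every row from both sides; unmatched rows get NULL for the other side's columns.
Matching on l.team_id = r.team_id. A NULL in a compared column never satisfies the condition.
Matched pairs: 10; unmatched l rows kept: 6; unmatched r rows kept: 1.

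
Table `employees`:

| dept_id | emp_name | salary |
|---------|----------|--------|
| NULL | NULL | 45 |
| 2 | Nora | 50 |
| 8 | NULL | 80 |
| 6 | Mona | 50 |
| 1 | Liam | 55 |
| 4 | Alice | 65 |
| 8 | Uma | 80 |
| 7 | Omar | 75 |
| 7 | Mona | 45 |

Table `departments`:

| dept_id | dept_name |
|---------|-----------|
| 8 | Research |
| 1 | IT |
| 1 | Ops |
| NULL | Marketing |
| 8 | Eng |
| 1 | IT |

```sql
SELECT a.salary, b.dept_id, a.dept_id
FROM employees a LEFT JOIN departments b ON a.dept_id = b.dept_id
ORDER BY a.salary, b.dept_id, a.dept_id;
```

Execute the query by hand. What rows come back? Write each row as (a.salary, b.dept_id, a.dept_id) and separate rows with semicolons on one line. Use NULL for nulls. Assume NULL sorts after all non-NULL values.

LEFT JOIN keeps every row from `employees`; unmatched rows get NULL for `departments`'s columns.
Matching on a.dept_id = b.dept_id. A NULL in a compared column never satisfies the condition.
Matched pairs: 7; unmatched a rows kept: 6.

(45, NULL, 7); (45, NULL, NULL); (50, NULL, 2); (50, NULL, 6); (55, 1, 1); (55, 1, 1); (55, 1, 1); (65, NULL, 4); (75, NULL, 7); (80, 8, 8); (80, 8, 8); (80, 8, 8); (80, 8, 8)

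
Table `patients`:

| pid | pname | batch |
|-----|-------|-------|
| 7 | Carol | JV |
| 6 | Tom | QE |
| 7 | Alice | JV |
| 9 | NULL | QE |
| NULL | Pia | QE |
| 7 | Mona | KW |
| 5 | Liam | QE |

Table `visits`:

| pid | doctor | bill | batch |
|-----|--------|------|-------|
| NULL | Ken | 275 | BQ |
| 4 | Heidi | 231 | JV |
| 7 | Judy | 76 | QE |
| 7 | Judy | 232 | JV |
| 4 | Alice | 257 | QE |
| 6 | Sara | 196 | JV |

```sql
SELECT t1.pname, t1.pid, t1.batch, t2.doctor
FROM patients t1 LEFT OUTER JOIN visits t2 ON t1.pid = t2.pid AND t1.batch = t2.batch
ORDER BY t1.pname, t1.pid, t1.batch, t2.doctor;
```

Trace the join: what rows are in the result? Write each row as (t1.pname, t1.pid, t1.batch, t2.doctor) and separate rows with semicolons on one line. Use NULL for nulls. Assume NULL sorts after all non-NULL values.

LEFT JOIN keeps every row from `patients`; unmatched rows get NULL for `visits`'s columns.
Matching on t1.pid = t2.pid AND t1.batch = t2.batch. A NULL in a compared column never satisfies the condition.
- t1[0] pid=7, batch=JV → 1 match(es) in t2 → 1 row(s).
- t1[1] pid=6, batch=QE → no match; kept with NULLs on the t2 side.
- t1[2] pid=7, batch=JV → 1 match(es) in t2 → 1 row(s).
- t1[3] pid=9, batch=QE → no match; kept with NULLs on the t2 side.
- t1[4] pid=NULL, batch=QE → no match; kept with NULLs on the t2 side.
- t1[5] pid=7, batch=KW → no match; kept with NULLs on the t2 side.
- t1[6] pid=5, batch=QE → no match; kept with NULLs on the t2 side.
After projecting and ordering:
t1.pname | t1.pid | t1.batch | t2.doctor
Alice | 7 | JV | Judy
Carol | 7 | JV | Judy
Liam | 5 | QE | NULL
Mona | 7 | KW | NULL
Pia | NULL | QE | NULL
Tom | 6 | QE | NULL
NULL | 9 | QE | NULL

(Alice, 7, JV, Judy); (Carol, 7, JV, Judy); (Liam, 5, QE, NULL); (Mona, 7, KW, NULL); (Pia, NULL, QE, NULL); (Tom, 6, QE, NULL); (NULL, 9, QE, NULL)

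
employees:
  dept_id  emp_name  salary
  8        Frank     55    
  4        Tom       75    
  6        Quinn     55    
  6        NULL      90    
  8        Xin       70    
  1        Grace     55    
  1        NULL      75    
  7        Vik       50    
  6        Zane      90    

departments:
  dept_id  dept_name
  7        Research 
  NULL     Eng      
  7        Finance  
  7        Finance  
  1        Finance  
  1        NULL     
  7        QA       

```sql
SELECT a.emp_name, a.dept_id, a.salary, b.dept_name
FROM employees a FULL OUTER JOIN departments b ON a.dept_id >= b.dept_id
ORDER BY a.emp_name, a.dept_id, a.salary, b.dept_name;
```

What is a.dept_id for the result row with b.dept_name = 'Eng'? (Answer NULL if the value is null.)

FULL OUTER JOIN keeps every row from both sides; unmatched rows get NULL for the other side's columns.
Matching on a.dept_id >= b.dept_id. A NULL in a compared column never satisfies the condition.
- a row (dept_id=8): matches 6 b row(s) → 6 output row(s).
- a row (dept_id=4): matches 2 b row(s) → 2 output row(s).
- a row (dept_id=6): matches 2 b row(s) → 2 output row(s).
- a row (dept_id=6): matches 2 b row(s) → 2 output row(s).
- a row (dept_id=8): matches 6 b row(s) → 6 output row(s).
- a row (dept_id=1): matches 2 b row(s) → 2 output row(s).
- a row (dept_id=1): matches 2 b row(s) → 2 output row(s).
- a row (dept_id=7): matches 6 b row(s) → 6 output row(s).
- a row (dept_id=6): matches 2 b row(s) → 2 output row(s).
- plus 1 unmatched b row(s), each kept with NULL a columns.

NULL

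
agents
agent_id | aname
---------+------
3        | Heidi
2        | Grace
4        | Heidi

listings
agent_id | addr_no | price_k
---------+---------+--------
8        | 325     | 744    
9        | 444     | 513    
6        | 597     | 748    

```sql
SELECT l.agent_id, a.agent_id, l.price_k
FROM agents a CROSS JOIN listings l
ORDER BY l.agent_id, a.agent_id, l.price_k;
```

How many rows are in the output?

9

CROSS JOIN pairs every row of `agents` with every row of `listings`: 3 × 3 = 9 rows.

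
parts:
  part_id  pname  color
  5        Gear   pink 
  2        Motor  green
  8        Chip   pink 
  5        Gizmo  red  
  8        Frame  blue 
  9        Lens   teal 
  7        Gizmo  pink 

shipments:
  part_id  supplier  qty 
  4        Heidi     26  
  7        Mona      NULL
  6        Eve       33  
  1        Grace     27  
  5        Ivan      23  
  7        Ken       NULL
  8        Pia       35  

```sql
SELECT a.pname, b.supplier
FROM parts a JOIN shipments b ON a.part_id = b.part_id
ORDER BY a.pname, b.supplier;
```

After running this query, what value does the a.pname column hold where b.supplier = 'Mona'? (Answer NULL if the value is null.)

Gizmo

INNER JOIN keeps only pairs where the ON condition holds.
Matching on a.part_id = b.part_id.
- part_id=5: 1 matching b row(s), so 1 row(s) emitted.
- part_id=2: no matching b row, dropped.
- part_id=8: 1 matching b row(s), so 1 row(s) emitted.
- part_id=5: 1 matching b row(s), so 1 row(s) emitted.
- part_id=8: 1 matching b row(s), so 1 row(s) emitted.
- part_id=9: no matching b row, dropped.
- part_id=7: 2 matching b row(s), so 2 row(s) emitted.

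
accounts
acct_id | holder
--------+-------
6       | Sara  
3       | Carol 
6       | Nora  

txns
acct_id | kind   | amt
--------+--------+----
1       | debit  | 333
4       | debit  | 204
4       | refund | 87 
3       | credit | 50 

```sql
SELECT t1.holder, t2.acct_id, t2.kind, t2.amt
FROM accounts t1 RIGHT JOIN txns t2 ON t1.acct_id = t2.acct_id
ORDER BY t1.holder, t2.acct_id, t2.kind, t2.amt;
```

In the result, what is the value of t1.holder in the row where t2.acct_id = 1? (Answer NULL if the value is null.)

NULL

RIGHT JOIN keeps every row from `txns`; unmatched rows get NULL for `accounts`'s columns.
Matching on t1.acct_id = t2.acct_id.
- t1 row (acct_id=6): no match.
- t1 row (acct_id=3): matches 1 t2 row(s) → 1 output row(s).
- t1 row (acct_id=6): no match.
- 3 row(s) from t2 found no t1 partner → padded with NULL.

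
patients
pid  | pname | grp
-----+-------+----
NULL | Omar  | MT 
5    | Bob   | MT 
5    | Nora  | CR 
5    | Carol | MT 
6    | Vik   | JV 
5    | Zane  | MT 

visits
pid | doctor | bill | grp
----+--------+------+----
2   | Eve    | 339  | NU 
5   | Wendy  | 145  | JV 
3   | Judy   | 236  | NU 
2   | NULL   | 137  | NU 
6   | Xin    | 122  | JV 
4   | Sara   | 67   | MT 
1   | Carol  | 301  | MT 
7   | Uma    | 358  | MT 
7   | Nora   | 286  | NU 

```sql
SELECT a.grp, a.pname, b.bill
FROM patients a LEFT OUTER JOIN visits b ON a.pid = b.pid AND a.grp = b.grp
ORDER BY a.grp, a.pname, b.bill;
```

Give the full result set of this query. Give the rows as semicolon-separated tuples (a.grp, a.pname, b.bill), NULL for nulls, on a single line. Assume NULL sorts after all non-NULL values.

(CR, Nora, NULL); (JV, Vik, 122); (MT, Bob, NULL); (MT, Carol, NULL); (MT, Omar, NULL); (MT, Zane, NULL)

LEFT JOIN keeps every row from `patients`; unmatched rows get NULL for `visits`'s columns.
Matching on a.pid = b.pid AND a.grp = b.grp. A NULL in a compared column never satisfies the condition.
Matched pairs: 1; unmatched a rows kept: 5.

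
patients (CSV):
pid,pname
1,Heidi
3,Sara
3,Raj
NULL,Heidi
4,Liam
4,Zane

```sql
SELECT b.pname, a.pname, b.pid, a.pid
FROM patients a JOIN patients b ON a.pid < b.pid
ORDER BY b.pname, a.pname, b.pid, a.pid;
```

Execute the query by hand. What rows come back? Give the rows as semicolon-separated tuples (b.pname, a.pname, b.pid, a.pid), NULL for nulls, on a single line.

INNER JOIN keeps only pairs where the ON condition holds.
Matching on a.pid < b.pid. A NULL in a compared column never satisfies the condition.
- a (pid=1) pairs with 4 row(s) of b.
- a (pid=3) pairs with 2 row(s) of b.
- a (pid=3) pairs with 2 row(s) of b.
- a (pid=NULL) has no partner → excluded.
- a (pid=4) has no partner → excluded.
- a (pid=4) has no partner → excluded.
After projecting and ordering:
b.pname | a.pname | b.pid | a.pid
Liam | Heidi | 4 | 1
Liam | Raj | 4 | 3
Liam | Sara | 4 | 3
Raj | Heidi | 3 | 1
Sara | Heidi | 3 | 1
Zane | Heidi | 4 | 1
Zane | Raj | 4 | 3
Zane | Sara | 4 | 3

(Liam, Heidi, 4, 1); (Liam, Raj, 4, 3); (Liam, Sara, 4, 3); (Raj, Heidi, 3, 1); (Sara, Heidi, 3, 1); (Zane, Heidi, 4, 1); (Zane, Raj, 4, 3); (Zane, Sara, 4, 3)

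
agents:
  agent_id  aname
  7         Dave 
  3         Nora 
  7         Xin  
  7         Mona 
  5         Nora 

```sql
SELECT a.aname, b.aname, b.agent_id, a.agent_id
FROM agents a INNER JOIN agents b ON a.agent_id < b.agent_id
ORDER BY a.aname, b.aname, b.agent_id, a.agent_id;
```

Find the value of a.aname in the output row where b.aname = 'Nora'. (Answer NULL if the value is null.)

Nora

INNER JOIN keeps only pairs where the ON condition holds.
Matching on a.agent_id < b.agent_id.
Matched pairs: 7.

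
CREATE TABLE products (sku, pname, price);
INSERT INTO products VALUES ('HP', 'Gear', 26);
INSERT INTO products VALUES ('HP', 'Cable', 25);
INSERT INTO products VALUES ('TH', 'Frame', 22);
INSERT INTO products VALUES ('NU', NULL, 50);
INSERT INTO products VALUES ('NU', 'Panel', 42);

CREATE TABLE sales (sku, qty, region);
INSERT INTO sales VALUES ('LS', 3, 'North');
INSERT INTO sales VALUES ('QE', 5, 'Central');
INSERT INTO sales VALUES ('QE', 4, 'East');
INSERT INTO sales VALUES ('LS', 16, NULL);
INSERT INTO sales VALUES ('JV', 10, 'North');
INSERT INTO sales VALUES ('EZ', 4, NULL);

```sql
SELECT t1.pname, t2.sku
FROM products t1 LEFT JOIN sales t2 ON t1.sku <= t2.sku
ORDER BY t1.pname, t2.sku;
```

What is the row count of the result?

15

LEFT JOIN keeps every row from `products`; unmatched rows get NULL for `sales`'s columns.
Matching on t1.sku <= t2.sku.
- t1 row (sku=HP): matches 5 t2 row(s) → 5 output row(s).
- t1 row (sku=HP): matches 5 t2 row(s) → 5 output row(s).
- t1 row (sku=TH): no match → kept, t2 columns NULL.
- t1 row (sku=NU): matches 2 t2 row(s) → 2 output row(s).
- t1 row (sku=NU): matches 2 t2 row(s) → 2 output row(s).
Total: 14 matched + 1 padded = 15 rows.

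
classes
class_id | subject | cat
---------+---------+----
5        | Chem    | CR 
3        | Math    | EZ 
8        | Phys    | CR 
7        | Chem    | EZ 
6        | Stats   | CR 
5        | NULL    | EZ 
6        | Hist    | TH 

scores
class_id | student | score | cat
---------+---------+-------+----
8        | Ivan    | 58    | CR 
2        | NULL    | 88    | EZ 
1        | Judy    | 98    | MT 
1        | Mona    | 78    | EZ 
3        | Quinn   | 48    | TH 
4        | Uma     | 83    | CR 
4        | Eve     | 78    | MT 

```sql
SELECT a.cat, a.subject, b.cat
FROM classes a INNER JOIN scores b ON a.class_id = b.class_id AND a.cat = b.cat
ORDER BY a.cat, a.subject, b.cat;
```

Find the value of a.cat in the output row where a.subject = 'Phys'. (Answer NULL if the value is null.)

INNER JOIN keeps only pairs where the ON condition holds.
Matching on a.class_id = b.class_id AND a.cat = b.cat.
Matched pairs: 1.

CR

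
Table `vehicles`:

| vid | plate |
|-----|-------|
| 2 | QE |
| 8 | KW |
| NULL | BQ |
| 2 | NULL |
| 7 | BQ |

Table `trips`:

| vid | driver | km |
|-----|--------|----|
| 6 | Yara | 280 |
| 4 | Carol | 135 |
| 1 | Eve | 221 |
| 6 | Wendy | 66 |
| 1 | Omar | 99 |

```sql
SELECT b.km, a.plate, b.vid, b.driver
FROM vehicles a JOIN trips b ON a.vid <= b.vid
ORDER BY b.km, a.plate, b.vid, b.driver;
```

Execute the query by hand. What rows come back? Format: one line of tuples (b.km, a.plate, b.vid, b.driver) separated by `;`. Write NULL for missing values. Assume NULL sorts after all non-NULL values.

(66, QE, 6, Wendy); (66, NULL, 6, Wendy); (135, QE, 4, Carol); (135, NULL, 4, Carol); (280, QE, 6, Yara); (280, NULL, 6, Yara)

INNER JOIN keeps only pairs where the ON condition holds.
Matching on a.vid <= b.vid. A NULL in a compared column never satisfies the condition.
- vid=2: 3 matching b row(s), so 3 row(s) emitted.
- vid=8: no matching b row, dropped.
- vid=NULL: no matching b row, dropped.
- vid=2: 3 matching b row(s), so 3 row(s) emitted.
- vid=7: no matching b row, dropped.
After projecting and ordering:
b.km | a.plate | b.vid | b.driver
66 | QE | 6 | Wendy
66 | NULL | 6 | Wendy
135 | QE | 4 | Carol
135 | NULL | 4 | Carol
280 | QE | 6 | Yara
280 | NULL | 6 | Yara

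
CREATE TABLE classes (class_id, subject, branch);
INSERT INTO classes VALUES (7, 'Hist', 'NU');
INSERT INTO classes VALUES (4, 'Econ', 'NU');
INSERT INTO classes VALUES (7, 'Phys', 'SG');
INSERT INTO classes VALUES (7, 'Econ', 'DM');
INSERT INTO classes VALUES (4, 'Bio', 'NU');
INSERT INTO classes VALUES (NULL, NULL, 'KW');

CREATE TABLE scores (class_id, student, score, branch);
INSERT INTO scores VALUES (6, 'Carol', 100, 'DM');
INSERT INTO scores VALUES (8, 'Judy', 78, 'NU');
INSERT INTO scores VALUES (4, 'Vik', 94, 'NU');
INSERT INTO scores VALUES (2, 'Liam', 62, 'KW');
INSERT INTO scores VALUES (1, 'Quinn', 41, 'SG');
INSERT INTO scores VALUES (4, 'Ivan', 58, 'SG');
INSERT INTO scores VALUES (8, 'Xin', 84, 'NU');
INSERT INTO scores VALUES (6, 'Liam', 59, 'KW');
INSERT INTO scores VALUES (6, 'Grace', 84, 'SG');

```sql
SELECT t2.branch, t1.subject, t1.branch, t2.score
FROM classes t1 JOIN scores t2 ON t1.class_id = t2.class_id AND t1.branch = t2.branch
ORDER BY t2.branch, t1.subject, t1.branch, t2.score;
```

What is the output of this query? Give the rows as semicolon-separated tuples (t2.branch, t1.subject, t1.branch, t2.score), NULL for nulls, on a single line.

INNER JOIN keeps only pairs where the ON condition holds.
Matching on t1.class_id = t2.class_id AND t1.branch = t2.branch. A NULL in a compared column never satisfies the condition.
- class_id=7, branch=NU: no matching t2 row, dropped.
- class_id=4, branch=NU: 1 matching t2 row(s), so 1 row(s) emitted.
- class_id=7, branch=SG: no matching t2 row, dropped.
- class_id=7, branch=DM: no matching t2 row, dropped.
- class_id=4, branch=NU: 1 matching t2 row(s), so 1 row(s) emitted.
- class_id=NULL, branch=KW: no matching t2 row, dropped.
After projecting and ordering:
t2.branch | t1.subject | t1.branch | t2.score
NU | Bio | NU | 94
NU | Econ | NU | 94

(NU, Bio, NU, 94); (NU, Econ, NU, 94)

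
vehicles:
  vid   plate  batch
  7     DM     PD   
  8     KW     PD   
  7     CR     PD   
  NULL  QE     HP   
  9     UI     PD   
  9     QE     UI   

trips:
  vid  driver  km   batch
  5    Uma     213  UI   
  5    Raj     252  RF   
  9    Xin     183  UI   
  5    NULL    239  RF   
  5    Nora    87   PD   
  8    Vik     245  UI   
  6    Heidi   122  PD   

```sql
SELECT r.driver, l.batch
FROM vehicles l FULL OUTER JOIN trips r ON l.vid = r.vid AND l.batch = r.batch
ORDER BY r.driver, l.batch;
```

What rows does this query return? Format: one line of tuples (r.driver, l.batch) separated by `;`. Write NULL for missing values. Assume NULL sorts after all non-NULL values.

(Heidi, NULL); (Nora, NULL); (Raj, NULL); (Uma, NULL); (Vik, NULL); (Xin, UI); (NULL, HP); (NULL, PD); (NULL, PD); (NULL, PD); (NULL, PD); (NULL, NULL)

FULL OUTER JOIN keeps every row from both sides; unmatched rows get NULL for the other side's columns.
Matching on l.vid = r.vid AND l.batch = r.batch. A NULL in a compared column never satisfies the condition.
- l (vid=7, batch=PD) has no partner → padded with NULL.
- l (vid=8, batch=PD) has no partner → padded with NULL.
- l (vid=7, batch=PD) has no partner → padded with NULL.
- l (vid=NULL, batch=HP) has no partner → padded with NULL.
- l (vid=9, batch=PD) has no partner → padded with NULL.
- l (vid=9, batch=UI) pairs with 1 row(s) of r.
- 6 row(s) from r found no l partner → padded with NULL.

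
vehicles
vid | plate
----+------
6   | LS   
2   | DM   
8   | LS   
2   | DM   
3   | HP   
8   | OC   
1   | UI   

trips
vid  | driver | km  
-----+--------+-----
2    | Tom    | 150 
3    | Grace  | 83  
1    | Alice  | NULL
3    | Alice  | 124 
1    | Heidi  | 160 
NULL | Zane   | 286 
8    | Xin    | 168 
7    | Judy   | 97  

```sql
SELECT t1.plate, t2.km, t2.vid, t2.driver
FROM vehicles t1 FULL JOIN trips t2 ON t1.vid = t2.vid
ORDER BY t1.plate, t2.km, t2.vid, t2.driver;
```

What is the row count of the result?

FULL OUTER JOIN keeps every row from both sides; unmatched rows get NULL for the other side's columns.
Matching on t1.vid = t2.vid. A NULL in a compared column never satisfies the condition.
- t1 row (vid=6): no match → kept, t2 columns NULL.
- t1 row (vid=2): matches 1 t2 row(s) → 1 output row(s).
- t1 row (vid=8): matches 1 t2 row(s) → 1 output row(s).
- t1 row (vid=2): matches 1 t2 row(s) → 1 output row(s).
- t1 row (vid=3): matches 2 t2 row(s) → 2 output row(s).
- t1 row (vid=8): matches 1 t2 row(s) → 1 output row(s).
- t1 row (vid=1): matches 2 t2 row(s) → 2 output row(s).
- plus 2 unmatched t2 row(s), each kept with NULL t1 columns.
Total: 8 matched + 3 padded = 11 rows.

11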